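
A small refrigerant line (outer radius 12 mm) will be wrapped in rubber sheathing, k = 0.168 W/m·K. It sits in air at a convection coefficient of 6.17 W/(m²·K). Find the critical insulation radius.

For a cylinder r_cr = k/h = 0.168/6.17
r_cr = 27.2 mm; since the bare radius (12 mm) is below r_cr, adding a thin layer of insulation will *increase* heat loss.

r_cr ≈ 27.2 mm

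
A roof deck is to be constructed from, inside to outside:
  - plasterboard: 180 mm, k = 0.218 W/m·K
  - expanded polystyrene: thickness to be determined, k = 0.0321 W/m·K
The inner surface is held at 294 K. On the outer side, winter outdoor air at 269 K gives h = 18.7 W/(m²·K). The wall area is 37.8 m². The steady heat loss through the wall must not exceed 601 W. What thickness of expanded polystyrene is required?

Series thermal resistances:
R_plasterboard = L/(kA) = 0.18/(0.218×37.8) = 0.02184 K/W
R_outer film = 1/(h_o·A) = 1/(18.7×37.8) = 0.001415 K/W
Sum of the known resistances R_other = 0.02326 K/W
Required total resistance R_tot = ΔT/Q_allow = 25/601 = 0.0416 K/W
R_expanded polystyrene = R_tot − R_other = 0.01834 K/W
L = R·k·A = 0.01834×0.0321×37.8

L ≈ 22.3 mm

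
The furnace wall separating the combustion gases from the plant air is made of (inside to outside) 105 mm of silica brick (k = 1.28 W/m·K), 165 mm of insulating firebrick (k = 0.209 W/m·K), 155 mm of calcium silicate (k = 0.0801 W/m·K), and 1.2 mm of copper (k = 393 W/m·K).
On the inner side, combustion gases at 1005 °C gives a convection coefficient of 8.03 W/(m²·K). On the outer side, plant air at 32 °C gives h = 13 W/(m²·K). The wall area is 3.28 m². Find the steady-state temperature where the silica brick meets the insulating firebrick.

Using the resistance-network approach (series):
R_inner film = 1/(h_i·A) = 1/(8.03×3.28) = 0.03797 K/W
R_silica brick = L/(kA) = 0.105/(1.28×3.28) = 0.02501 K/W
R_insulating firebrick = L/(kA) = 0.165/(0.209×3.28) = 0.2407 K/W
R_calcium silicate = L/(kA) = 0.155/(0.0801×3.28) = 0.59 K/W
R_copper = L/(kA) = 0.0012/(393×3.28) = 9.309×10^-7 K/W
R_outer film = 1/(h_o·A) = 1/(13×3.28) = 0.02345 K/W
R_total = 0.9171 K/W;  Q = ΔT/R_total = 973/0.9171 = 1061 W
T_interface = T_inner − Q·ΣR(inner→interface) = 1005 − 1060×0.06298

T ≈ 938 °C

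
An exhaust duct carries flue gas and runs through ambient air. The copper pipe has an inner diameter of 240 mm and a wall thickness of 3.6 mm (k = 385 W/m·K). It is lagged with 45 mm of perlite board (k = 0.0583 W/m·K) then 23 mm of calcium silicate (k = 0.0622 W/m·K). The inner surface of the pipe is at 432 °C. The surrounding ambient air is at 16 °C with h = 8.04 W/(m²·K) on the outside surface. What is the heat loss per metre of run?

Treating each annulus and film as a series resistance:
R_copper pipe wall = ln(123.6/120)/(2π×385×1) = 1.222×10^-5 K/W
R_perlite board = ln(168.6/123.6)/(2π×0.0583×1) = 0.8476 K/W
R_calcium silicate = ln(191.6/168.6)/(2π×0.0622×1) = 0.3272 K/W
R_outer film = 1/(h_o·2πr_oL) = 1/(8.04×2π×0.1916×1) = 0.1033 K/W
R_total = 1.278 K/W
Q = ΔT/R_total = 416/1.278

q′ ≈ 325 W/m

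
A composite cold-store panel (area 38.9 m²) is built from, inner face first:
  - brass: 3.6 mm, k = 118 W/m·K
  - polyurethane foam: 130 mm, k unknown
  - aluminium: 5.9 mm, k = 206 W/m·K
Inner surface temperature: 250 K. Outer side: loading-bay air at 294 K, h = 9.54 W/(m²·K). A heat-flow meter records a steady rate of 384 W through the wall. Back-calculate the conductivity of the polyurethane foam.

k ≈ 0.0299 W/(m·K)

Model the wall as resistances in series:
R_brass = L/(kA) = 0.0036/(118×38.9) = 7.843×10^-7 K/W
R_aluminium = L/(kA) = 0.0059/(206×38.9) = 7.363×10^-7 K/W
R_outer film = 1/(h_o·A) = 1/(9.54×38.9) = 0.002695 K/W
Sum of known resistances R_other = 0.002696 K/W
Total R = ΔT/Q = 44/384 = 0.1146 K/W
R_polyurethane foam = R_total − R_other = 0.1119 K/W
k = L/(R·A) = 0.13/(0.1119×38.9)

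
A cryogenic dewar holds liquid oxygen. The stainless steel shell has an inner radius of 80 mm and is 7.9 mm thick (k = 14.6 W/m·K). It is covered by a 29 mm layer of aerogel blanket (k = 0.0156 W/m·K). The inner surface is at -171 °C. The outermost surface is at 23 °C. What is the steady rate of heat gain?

Q ≈ 13.5 W

For a spherical shell R = (1/r₁ − 1/r₂)/(4πk); film R = 1/(h·4πr²). In series:
R_stainless steel shell = (1/0.08 − 1/0.0879)/(4π×14.6) = 0.006123 K/W
R_aerogel blanket = (1/0.0879 − 1/0.1169)/(4π×0.0156) = 14.4 K/W
R_total = 14.4 K/W
Q = ΔT/R_total = 194/14.4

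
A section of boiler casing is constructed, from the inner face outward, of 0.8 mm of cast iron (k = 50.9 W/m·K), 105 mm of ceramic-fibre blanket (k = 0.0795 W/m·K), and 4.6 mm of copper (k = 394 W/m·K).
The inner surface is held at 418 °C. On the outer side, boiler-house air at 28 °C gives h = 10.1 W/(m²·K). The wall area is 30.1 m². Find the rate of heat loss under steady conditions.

Treating each layer as a thermal resistance in series:
R_cast iron = L/(kA) = 0.0008/(50.9×30.1) = 5.222×10^-7 K/W
R_ceramic-fibre blanket = L/(kA) = 0.105/(0.0795×30.1) = 0.04388 K/W
R_copper = L/(kA) = 0.0046/(394×30.1) = 3.879×10^-7 K/W
R_outer film = 1/(h_o·A) = 1/(10.1×30.1) = 0.003289 K/W
R_total = 0.04717 K/W
Q = ΔT / R_total = 390 / 0.04717

Q ≈ 8270 W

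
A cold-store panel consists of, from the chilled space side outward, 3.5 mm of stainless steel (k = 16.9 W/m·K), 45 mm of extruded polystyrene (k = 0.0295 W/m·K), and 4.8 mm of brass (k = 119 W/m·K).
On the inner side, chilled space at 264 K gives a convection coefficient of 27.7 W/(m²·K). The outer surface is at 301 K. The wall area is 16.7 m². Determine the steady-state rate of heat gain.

Q ≈ 396 W

Treating each layer as a thermal resistance in series:
R_inner film = 1/(h_i·A) = 1/(27.7×16.7) = 0.002162 K/W
R_stainless steel = L/(kA) = 0.0035/(16.9×16.7) = 1.24×10^-5 K/W
R_extruded polystyrene = L/(kA) = 0.045/(0.0295×16.7) = 0.09134 K/W
R_brass = L/(kA) = 0.0048/(119×16.7) = 2.415×10^-6 K/W
R_total = 0.09352 K/W
Q = ΔT / R_total = 37 / 0.09352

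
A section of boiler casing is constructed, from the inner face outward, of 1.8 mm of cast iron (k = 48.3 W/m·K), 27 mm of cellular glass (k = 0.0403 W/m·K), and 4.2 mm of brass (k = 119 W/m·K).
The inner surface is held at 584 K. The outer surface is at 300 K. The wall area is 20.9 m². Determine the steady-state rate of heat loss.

Thermal resistances in series:
R_cast iron = L/(kA) = 0.0018/(48.3×20.9) = 1.783×10^-6 K/W
R_cellular glass = L/(kA) = 0.027/(0.0403×20.9) = 0.03206 K/W
R_brass = L/(kA) = 0.0042/(119×20.9) = 1.689×10^-6 K/W
R_total = 0.03206 K/W
Q = ΔT / R_total = 284 / 0.03206

Q ≈ 8860 W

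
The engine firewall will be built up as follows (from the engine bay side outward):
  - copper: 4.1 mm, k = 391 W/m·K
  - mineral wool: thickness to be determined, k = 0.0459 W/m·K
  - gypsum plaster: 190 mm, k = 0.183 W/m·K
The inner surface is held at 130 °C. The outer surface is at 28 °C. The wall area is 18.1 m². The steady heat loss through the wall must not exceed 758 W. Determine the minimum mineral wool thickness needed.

L ≈ 64.1 mm

Thermal resistances in series:
R_copper = L/(kA) = 0.0041/(391×18.1) = 5.793×10^-7 K/W
R_gypsum plaster = L/(kA) = 0.19/(0.183×18.1) = 0.05736 K/W
Sum of the known resistances R_other = 0.05736 K/W
Required total resistance R_tot = ΔT/Q_allow = 102/758 = 0.1346 K/W
R_mineral wool = R_tot − R_other = 0.0772 K/W
L = R·k·A = 0.0772×0.0459×18.1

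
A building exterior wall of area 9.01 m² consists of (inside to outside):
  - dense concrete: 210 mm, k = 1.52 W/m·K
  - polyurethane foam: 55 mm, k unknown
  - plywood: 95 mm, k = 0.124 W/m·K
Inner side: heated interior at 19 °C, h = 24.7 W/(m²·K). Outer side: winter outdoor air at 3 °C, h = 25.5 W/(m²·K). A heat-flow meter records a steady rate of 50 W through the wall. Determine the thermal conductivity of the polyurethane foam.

Thermal resistances in series:
R_inner film = 1/(h_i·A) = 1/(24.7×9.01) = 0.004493 K/W
R_dense concrete = L/(kA) = 0.21/(1.52×9.01) = 0.01533 K/W
R_plywood = L/(kA) = 0.095/(0.124×9.01) = 0.08503 K/W
R_outer film = 1/(h_o·A) = 1/(25.5×9.01) = 0.004352 K/W
Sum of known resistances R_other = 0.1092 K/W
Total R = ΔT/Q = 16/50 = 0.32 K/W
R_polyurethane foam = R_total − R_other = 0.2108 K/W
k = L/(R·A) = 0.055/(0.2108×9.01)

k ≈ 0.029 W/(m·K)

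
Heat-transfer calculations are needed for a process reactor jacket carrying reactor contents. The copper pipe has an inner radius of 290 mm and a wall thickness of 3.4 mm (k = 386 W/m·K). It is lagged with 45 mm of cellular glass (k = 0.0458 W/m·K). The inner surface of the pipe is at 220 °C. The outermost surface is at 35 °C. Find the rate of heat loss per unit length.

q′ ≈ 373 W/m

For a radial system each layer contributes R = ln(r_out/r_in)/(2πkL); films add R = 1/(hA).
R_copper pipe wall = ln(293.4/290)/(2π×386×1) = 4.806×10^-6 K/W
R_cellular glass = ln(338.4/293.4)/(2π×0.0458×1) = 0.4959 K/W
R_total = 0.4959 K/W
Q = ΔT/R_total = 185/0.4959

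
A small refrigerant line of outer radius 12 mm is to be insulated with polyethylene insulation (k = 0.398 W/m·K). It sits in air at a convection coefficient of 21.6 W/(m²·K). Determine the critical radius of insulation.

r_cr ≈ 18.4 mm

For a cylinder r_cr = k/h = 0.398/21.6
r_cr = 18.4 mm; since the bare radius (12 mm) is below r_cr, adding a thin layer of insulation will *increase* heat loss.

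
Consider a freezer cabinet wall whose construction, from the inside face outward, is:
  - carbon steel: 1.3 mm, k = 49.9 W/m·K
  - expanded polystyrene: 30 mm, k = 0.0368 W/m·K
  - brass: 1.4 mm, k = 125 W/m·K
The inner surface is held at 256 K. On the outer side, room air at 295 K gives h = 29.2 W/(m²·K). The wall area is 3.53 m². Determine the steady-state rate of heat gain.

Q ≈ 162 W

Thermal resistances in series:
R_carbon steel = L/(kA) = 0.0013/(49.9×3.53) = 7.38×10^-6 K/W
R_expanded polystyrene = L/(kA) = 0.03/(0.0368×3.53) = 0.2309 K/W
R_brass = L/(kA) = 0.0014/(125×3.53) = 3.173×10^-6 K/W
R_outer film = 1/(h_o·A) = 1/(29.2×3.53) = 0.009702 K/W
R_total = 0.2407 K/W
Q = ΔT / R_total = 39 / 0.2407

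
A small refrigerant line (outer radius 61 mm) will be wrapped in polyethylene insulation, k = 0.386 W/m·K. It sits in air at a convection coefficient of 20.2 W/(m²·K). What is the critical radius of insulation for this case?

r_cr ≈ 19.1 mm

For a cylinder r_cr = k/h = 0.386/20.2
r_cr = 19.1 mm; since the bare radius (61 mm) is above r_cr, any added insulation will reduce heat loss.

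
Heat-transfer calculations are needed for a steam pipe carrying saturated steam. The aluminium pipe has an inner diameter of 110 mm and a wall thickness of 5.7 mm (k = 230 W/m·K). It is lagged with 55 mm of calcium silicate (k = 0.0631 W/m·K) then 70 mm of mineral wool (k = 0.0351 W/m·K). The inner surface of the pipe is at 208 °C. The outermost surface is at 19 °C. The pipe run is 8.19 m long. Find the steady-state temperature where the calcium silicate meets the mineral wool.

For a radial system each layer contributes R = ln(r_out/r_in)/(2πkL); films add R = 1/(hA).
R_aluminium pipe wall = ln(60.7/55)/(2π×230×8.19) = 8.332×10^-6 K/W
R_calcium silicate = ln(115.7/60.7)/(2π×0.0631×8.19) = 0.1987 K/W
R_mineral wool = ln(185.7/115.7)/(2π×0.0351×8.19) = 0.2619 K/W
R_total = 0.4606 K/W
Q = ΔT/R_total = 189/0.4606
Q = 410 W
T_interface = T_inner − Q·ΣR(inner→interface) = 208 − 410×0.1987

T ≈ 126 °C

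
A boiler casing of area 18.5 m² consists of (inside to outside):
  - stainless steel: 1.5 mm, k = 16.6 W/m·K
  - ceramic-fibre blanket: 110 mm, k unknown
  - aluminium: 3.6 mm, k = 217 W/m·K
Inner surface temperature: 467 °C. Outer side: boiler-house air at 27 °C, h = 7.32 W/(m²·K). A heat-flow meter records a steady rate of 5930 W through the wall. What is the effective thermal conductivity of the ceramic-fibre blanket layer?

Using the resistance-network approach (series):
R_stainless steel = L/(kA) = 0.0015/(16.6×18.5) = 4.884×10^-6 K/W
R_aluminium = L/(kA) = 0.0036/(217×18.5) = 8.967×10^-7 K/W
R_outer film = 1/(h_o·A) = 1/(7.32×18.5) = 0.007384 K/W
Sum of known resistances R_other = 0.00739 K/W
Total R = ΔT/Q = 440/5930 = 0.0742 K/W
R_ceramic-fibre blanket = R_total − R_other = 0.06681 K/W
k = L/(R·A) = 0.11/(0.06681×18.5)

k ≈ 0.089 W/(m·K)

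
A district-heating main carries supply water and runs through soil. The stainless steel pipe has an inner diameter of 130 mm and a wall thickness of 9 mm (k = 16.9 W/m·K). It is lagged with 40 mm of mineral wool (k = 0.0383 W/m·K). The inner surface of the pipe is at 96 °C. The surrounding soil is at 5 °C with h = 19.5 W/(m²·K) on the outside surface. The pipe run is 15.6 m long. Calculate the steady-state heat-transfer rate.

For a radial system each layer contributes R = ln(r_out/r_in)/(2πkL); films add R = 1/(hA).
R_stainless steel pipe wall = ln(74/65)/(2π×16.9×15.6) = 7.828×10^-5 K/W
R_mineral wool = ln(114/74)/(2π×0.0383×15.6) = 0.1151 K/W
R_outer film = 1/(h_o·2πr_oL) = 1/(19.5×2π×0.114×15.6) = 0.004589 K/W
R_total = 0.1198 K/W
Q = ΔT/R_total = 91/0.1198

Q ≈ 760 W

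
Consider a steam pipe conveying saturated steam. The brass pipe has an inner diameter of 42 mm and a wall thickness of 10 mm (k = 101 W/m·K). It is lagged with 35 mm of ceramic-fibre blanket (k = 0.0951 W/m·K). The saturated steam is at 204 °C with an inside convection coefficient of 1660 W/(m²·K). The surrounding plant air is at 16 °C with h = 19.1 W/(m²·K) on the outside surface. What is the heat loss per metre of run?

Cylindrical conduction, so R = ln(r₂/r₁)/(2πkL) per layer, in series:
R_inner film = 1/(h_i·2πr₁L) = 1/(1660×2π×0.021×1) = 0.004566 K/W
R_brass pipe wall = ln(31/21)/(2π×101×1) = 6.137×10^-4 K/W
R_ceramic-fibre blanket = ln(66/31)/(2π×0.0951×1) = 1.265 K/W
R_outer film = 1/(h_o·2πr_oL) = 1/(19.1×2π×0.066×1) = 0.1263 K/W
R_total = 1.396 K/W
Q = ΔT/R_total = 188/1.396

q′ ≈ 135 W/m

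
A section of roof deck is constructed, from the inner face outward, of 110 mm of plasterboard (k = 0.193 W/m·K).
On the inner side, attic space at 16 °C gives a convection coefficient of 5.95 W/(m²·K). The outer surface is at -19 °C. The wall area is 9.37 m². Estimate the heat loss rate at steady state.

Q ≈ 444 W

Treating each layer as a thermal resistance in series:
R_inner film = 1/(h_i·A) = 1/(5.95×9.37) = 0.01794 K/W
R_plasterboard = L/(kA) = 0.11/(0.193×9.37) = 0.06083 K/W
R_total = 0.07876 K/W
Q = ΔT / R_total = 35 / 0.07876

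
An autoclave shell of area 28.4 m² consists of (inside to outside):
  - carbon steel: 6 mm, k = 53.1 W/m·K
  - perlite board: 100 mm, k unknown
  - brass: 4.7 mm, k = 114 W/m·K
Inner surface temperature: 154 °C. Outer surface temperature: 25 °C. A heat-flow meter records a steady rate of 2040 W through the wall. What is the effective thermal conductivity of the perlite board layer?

Thermal resistances in series:
R_carbon steel = L/(kA) = 0.006/(53.1×28.4) = 3.979×10^-6 K/W
R_brass = L/(kA) = 0.0047/(114×28.4) = 1.452×10^-6 K/W
Sum of known resistances R_other = 5.43×10^-6 K/W
Total R = ΔT/Q = 129/2040 = 0.06324 K/W
R_perlite board = R_total − R_other = 0.06323 K/W
k = L/(R·A) = 0.1/(0.06323×28.4)

k ≈ 0.0557 W/(m·K)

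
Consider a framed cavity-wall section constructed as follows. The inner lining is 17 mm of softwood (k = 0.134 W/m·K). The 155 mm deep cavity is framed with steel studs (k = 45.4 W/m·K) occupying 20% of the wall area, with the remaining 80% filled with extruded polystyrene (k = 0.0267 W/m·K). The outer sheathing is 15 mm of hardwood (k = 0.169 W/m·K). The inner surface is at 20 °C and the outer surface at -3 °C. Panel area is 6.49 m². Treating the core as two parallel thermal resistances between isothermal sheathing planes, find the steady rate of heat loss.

Q ≈ 642 W

Sheathing layers in series; stud and cavity paths in parallel between them.
R_inner = 0.017/(0.134×6.49) = 0.01955 K/W
R_stud  = 0.155/(45.4×0.2×6.49) = 0.00263 K/W
R_cav   = 0.155/(0.0267×0.8×6.49) = 1.118 K/W
1/R_core = 1/R_stud + 1/R_cav → R_core = 0.002624 K/W
R_outer = 0.015/(0.169×6.49) = 0.01368 K/W
R_total = 0.03585 K/W
Q = ΔT/R_total = 23/0.03585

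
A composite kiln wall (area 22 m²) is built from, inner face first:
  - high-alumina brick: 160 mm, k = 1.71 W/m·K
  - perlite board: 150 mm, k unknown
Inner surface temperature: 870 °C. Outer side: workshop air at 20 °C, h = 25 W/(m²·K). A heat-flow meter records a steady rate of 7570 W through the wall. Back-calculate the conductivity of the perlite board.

k ≈ 0.0642 W/(m·K)

Treating each layer as a thermal resistance in series:
R_high-alumina brick = L/(kA) = 0.16/(1.71×22) = 0.004253 K/W
R_outer film = 1/(h_o·A) = 1/(25×22) = 0.001818 K/W
Sum of known resistances R_other = 0.006071 K/W
Total R = ΔT/Q = 850/7570 = 0.1123 K/W
R_perlite board = R_total − R_other = 0.1062 K/W
k = L/(R·A) = 0.15/(0.1062×22)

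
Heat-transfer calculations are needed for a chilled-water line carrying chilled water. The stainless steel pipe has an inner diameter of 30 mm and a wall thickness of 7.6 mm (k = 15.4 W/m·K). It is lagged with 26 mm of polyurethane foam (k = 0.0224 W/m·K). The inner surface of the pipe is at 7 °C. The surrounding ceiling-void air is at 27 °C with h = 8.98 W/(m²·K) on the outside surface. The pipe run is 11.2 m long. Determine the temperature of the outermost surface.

T ≈ 25.7 °C

Treating each annulus and film as a series resistance:
R_stainless steel pipe wall = ln(22.6/15)/(2π×15.4×11.2) = 3.782×10^-4 K/W
R_polyurethane foam = ln(48.6/22.6)/(2π×0.0224×11.2) = 0.4857 K/W
R_outer film = 1/(h_o·2πr_oL) = 1/(8.98×2π×0.0486×11.2) = 0.03256 K/W
R_total = 0.5187 K/W
Q = ΔT/R_total = 20/0.5187
Q = 38.6 W
T_interface = T_inner + Q·ΣR(inner→interface) = 7 + 38.6×0.4861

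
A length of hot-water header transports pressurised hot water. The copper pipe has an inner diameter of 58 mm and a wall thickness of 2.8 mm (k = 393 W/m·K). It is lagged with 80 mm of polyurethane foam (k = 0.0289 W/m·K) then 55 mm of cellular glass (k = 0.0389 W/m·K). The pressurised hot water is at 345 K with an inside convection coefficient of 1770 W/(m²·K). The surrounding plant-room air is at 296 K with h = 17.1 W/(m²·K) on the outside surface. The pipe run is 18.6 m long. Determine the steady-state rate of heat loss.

Radial resistances (cylindrical: R_cond = ln(r_o/r_i)/(2πkL), R_conv = 1/(h·2πrL)):
R_inner film = 1/(h_i·2πr₁L) = 1/(1770×2π×0.029×18.6) = 1.667×10^-4 K/W
R_copper pipe wall = ln(31.8/29)/(2π×393×18.6) = 2.007×10^-6 K/W
R_polyurethane foam = ln(111.8/31.8)/(2π×0.0289×18.6) = 0.3722 K/W
R_cellular glass = ln(166.8/111.8)/(2π×0.0389×18.6) = 0.08801 K/W
R_outer film = 1/(h_o·2πr_oL) = 1/(17.1×2π×0.1668×18.6) = 0.003 K/W
R_total = 0.4634 K/W
Q = ΔT/R_total = 49/0.4634

Q ≈ 106 W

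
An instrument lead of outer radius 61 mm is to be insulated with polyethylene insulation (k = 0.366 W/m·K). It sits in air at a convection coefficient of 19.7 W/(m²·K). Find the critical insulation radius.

r_cr ≈ 18.6 mm

For a cylinder r_cr = k/h = 0.366/19.7
r_cr = 18.6 mm; since the bare radius (61 mm) is above r_cr, any added insulation will reduce heat loss.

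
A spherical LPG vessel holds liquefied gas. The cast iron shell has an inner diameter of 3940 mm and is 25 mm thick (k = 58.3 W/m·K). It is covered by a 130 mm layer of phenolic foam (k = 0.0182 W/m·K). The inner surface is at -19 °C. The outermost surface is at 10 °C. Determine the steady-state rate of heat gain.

Q ≈ 216 W

For a spherical shell R = (1/r₁ − 1/r₂)/(4πk); film R = 1/(h·4πr²). In series:
R_cast iron shell = (1/1.97 − 1/1.995)/(4π×58.3) = 8.683×10^-6 K/W
R_phenolic foam = (1/1.995 − 1/2.125)/(4π×0.0182) = 0.1341 K/W
R_total = 0.1341 K/W
Q = ΔT/R_total = 29/0.1341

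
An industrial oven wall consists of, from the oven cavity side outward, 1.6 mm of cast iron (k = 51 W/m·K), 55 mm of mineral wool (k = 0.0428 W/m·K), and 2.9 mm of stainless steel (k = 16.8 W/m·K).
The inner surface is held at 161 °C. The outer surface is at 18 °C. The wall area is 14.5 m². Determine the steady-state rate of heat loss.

Using the resistance-network approach (series):
R_cast iron = L/(kA) = 0.0016/(51×14.5) = 2.164×10^-6 K/W
R_mineral wool = L/(kA) = 0.055/(0.0428×14.5) = 0.08862 K/W
R_stainless steel = L/(kA) = 0.0029/(16.8×14.5) = 1.19×10^-5 K/W
R_total = 0.08864 K/W
Q = ΔT / R_total = 143 / 0.08864

Q ≈ 1610 W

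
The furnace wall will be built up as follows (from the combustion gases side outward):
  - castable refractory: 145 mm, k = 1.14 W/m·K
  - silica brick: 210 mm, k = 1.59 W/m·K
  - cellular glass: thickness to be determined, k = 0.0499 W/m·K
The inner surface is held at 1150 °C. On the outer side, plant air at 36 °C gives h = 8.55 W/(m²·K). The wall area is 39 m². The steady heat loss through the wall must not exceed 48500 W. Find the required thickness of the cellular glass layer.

Treating each layer as a thermal resistance in series:
R_castable refractory = L/(kA) = 0.145/(1.14×39) = 0.003261 K/W
R_silica brick = L/(kA) = 0.21/(1.59×39) = 0.003387 K/W
R_outer film = 1/(h_o·A) = 1/(8.55×39) = 0.002999 K/W
Sum of the known resistances R_other = 0.009647 K/W
Required total resistance R_tot = ΔT/Q_allow = 1114/48500 = 0.02297 K/W
R_cellular glass = R_tot − R_other = 0.01332 K/W
L = R·k·A = 0.01332×0.0499×39

L ≈ 25.9 mm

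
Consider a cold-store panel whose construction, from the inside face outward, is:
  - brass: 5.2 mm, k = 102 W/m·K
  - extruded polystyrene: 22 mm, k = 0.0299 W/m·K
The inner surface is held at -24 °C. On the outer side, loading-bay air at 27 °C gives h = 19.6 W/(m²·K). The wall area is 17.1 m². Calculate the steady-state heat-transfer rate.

Model the wall as resistances in series:
R_brass = L/(kA) = 0.0052/(102×17.1) = 2.981×10^-6 K/W
R_extruded polystyrene = L/(kA) = 0.022/(0.0299×17.1) = 0.04303 K/W
R_outer film = 1/(h_o·A) = 1/(19.6×17.1) = 0.002984 K/W
R_total = 0.04602 K/W
Q = ΔT / R_total = 51 / 0.04602

Q ≈ 1110 W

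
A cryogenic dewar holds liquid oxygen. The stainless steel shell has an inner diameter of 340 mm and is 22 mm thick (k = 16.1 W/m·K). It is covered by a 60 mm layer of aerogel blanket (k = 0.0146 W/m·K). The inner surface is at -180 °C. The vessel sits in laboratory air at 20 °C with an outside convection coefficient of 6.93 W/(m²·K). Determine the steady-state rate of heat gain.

For a spherical shell R = (1/r₁ − 1/r₂)/(4πk); film R = 1/(h·4πr²). In series:
R_stainless steel shell = (1/0.17 − 1/0.192)/(4π×16.1) = 0.003331 K/W
R_aerogel blanket = (1/0.192 − 1/0.252)/(4π×0.0146) = 6.759 K/W
R_outer film = 1/(h·4πr_o²) = 1/(6.93×4π×0.252²) = 0.1808 K/W
R_total = 6.943 K/W
Q = ΔT/R_total = 200/6.943

Q ≈ 28.8 W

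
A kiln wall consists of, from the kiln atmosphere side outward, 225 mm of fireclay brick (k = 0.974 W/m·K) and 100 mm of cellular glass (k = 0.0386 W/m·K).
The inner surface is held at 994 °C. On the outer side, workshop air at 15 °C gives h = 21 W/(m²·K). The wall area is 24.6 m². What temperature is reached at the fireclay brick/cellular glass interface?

T ≈ 915 °C

Model the wall as resistances in series:
R_fireclay brick = L/(kA) = 0.225/(0.974×24.6) = 0.00939 K/W
R_cellular glass = L/(kA) = 0.1/(0.0386×24.6) = 0.1053 K/W
R_outer film = 1/(h_o·A) = 1/(21×24.6) = 0.001936 K/W
R_total = 0.1166 K/W;  Q = ΔT/R_total = 979/0.1166 = 8393 W
T_interface = T_inner − Q·ΣR(inner→interface) = 994 − 8390×0.00939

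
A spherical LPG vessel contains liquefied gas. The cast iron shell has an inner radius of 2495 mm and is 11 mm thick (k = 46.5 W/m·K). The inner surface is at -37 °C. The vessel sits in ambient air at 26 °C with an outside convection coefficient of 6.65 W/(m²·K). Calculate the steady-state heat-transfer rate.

Q ≈ 33000 W

Each spherical layer contributes R = (1/r_i − 1/r_o)/(4πk):
R_cast iron shell = (1/2.495 − 1/2.506)/(4π×46.5) = 3.011×10^-6 K/W
R_outer film = 1/(h·4πr_o²) = 1/(6.65×4π×2.506²) = 0.001905 K/W
R_total = 0.001908 K/W
Q = ΔT/R_total = 63/0.001908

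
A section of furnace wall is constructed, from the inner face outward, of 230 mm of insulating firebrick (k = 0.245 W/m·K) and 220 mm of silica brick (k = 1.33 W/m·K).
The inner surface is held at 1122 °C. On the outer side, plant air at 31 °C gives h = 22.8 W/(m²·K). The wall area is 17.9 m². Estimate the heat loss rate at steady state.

Q ≈ 17000 W

Model the wall as resistances in series:
R_insulating firebrick = L/(kA) = 0.23/(0.245×17.9) = 0.05245 K/W
R_silica brick = L/(kA) = 0.22/(1.33×17.9) = 0.009241 K/W
R_outer film = 1/(h_o·A) = 1/(22.8×17.9) = 0.00245 K/W
R_total = 0.06414 K/W
Q = ΔT / R_total = 1091 / 0.06414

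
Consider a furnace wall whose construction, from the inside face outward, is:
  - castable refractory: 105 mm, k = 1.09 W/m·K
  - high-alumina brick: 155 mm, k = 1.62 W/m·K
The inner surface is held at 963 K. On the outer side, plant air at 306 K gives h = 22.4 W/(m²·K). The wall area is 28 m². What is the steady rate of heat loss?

Q ≈ 77700 W

Model the wall as resistances in series:
R_castable refractory = L/(kA) = 0.105/(1.09×28) = 0.00344 K/W
R_high-alumina brick = L/(kA) = 0.155/(1.62×28) = 0.003417 K/W
R_outer film = 1/(h_o·A) = 1/(22.4×28) = 0.001594 K/W
R_total = 0.008452 K/W
Q = ΔT / R_total = 657 / 0.008452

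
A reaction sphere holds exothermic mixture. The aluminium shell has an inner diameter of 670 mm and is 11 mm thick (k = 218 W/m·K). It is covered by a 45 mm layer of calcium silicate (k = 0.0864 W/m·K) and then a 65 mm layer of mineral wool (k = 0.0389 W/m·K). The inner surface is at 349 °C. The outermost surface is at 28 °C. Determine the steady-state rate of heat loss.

Each spherical layer contributes R = (1/r_i − 1/r_o)/(4πk):
R_aluminium shell = (1/0.335 − 1/0.346)/(4π×218) = 3.464×10^-5 K/W
R_calcium silicate = (1/0.346 − 1/0.391)/(4π×0.0864) = 0.3064 K/W
R_mineral wool = (1/0.391 − 1/0.456)/(4π×0.0389) = 0.7458 K/W
R_total = 1.052 K/W
Q = ΔT/R_total = 321/1.052

Q ≈ 305 W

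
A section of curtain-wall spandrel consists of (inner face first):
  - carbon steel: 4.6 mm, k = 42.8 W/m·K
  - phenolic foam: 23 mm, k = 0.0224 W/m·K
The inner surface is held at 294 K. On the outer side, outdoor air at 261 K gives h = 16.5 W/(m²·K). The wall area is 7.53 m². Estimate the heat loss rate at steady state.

Treating each layer as a thermal resistance in series:
R_carbon steel = L/(kA) = 0.0046/(42.8×7.53) = 1.427×10^-5 K/W
R_phenolic foam = L/(kA) = 0.023/(0.0224×7.53) = 0.1364 K/W
R_outer film = 1/(h_o·A) = 1/(16.5×7.53) = 0.008049 K/W
R_total = 0.1444 K/W
Q = ΔT / R_total = 33 / 0.1444

Q ≈ 228 W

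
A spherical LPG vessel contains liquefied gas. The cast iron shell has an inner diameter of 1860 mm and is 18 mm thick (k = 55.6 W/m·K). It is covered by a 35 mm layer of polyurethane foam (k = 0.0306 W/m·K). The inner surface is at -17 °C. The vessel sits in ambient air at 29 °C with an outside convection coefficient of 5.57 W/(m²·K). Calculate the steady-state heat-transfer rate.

Each spherical layer contributes R = (1/r_i − 1/r_o)/(4πk):
R_cast iron shell = (1/0.93 − 1/0.948)/(4π×55.6) = 2.922×10^-5 K/W
R_polyurethane foam = (1/0.948 − 1/0.983)/(4π×0.0306) = 0.09767 K/W
R_outer film = 1/(h·4πr_o²) = 1/(5.57×4π×0.983²) = 0.01479 K/W
R_total = 0.1125 K/W
Q = ΔT/R_total = 46/0.1125

Q ≈ 409 W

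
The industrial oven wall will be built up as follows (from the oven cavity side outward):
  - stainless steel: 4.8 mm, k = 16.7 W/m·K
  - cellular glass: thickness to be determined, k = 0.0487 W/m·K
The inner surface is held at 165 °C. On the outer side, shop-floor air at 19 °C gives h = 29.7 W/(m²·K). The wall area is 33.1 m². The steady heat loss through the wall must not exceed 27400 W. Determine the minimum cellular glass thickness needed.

Thermal resistances in series:
R_stainless steel = L/(kA) = 0.0048/(16.7×33.1) = 8.684×10^-6 K/W
R_outer film = 1/(h_o·A) = 1/(29.7×33.1) = 0.001017 K/W
Sum of the known resistances R_other = 0.001026 K/W
Required total resistance R_tot = ΔT/Q_allow = 146/27400 = 0.005328 K/W
R_cellular glass = R_tot − R_other = 0.004303 K/W
L = R·k·A = 0.004303×0.0487×33.1

L ≈ 6.94 mm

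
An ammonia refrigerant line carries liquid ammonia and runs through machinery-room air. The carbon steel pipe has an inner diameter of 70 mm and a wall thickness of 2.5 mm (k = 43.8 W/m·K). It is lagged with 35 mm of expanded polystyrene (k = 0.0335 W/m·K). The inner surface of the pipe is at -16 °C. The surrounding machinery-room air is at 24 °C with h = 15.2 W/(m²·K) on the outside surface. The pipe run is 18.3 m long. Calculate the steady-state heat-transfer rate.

Treating each annulus and film as a series resistance:
R_carbon steel pipe wall = ln(37.5/35)/(2π×43.8×18.3) = 1.37×10^-5 K/W
R_expanded polystyrene = ln(72.5/37.5)/(2π×0.0335×18.3) = 0.1711 K/W
R_outer film = 1/(h_o·2πr_oL) = 1/(15.2×2π×0.0725×18.3) = 0.007892 K/W
R_total = 0.1791 K/W
Q = ΔT/R_total = 40/0.1791

Q ≈ 223 W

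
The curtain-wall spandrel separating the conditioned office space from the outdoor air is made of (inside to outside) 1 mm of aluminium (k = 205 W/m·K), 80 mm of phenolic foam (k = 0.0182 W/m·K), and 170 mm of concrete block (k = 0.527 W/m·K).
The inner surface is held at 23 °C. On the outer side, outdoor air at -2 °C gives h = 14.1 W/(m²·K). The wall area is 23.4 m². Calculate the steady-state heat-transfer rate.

Q ≈ 122 W

Series thermal resistances:
R_aluminium = L/(kA) = 0.001/(205×23.4) = 2.085×10^-7 K/W
R_phenolic foam = L/(kA) = 0.08/(0.0182×23.4) = 0.1878 K/W
R_concrete block = L/(kA) = 0.17/(0.527×23.4) = 0.01379 K/W
R_outer film = 1/(h_o·A) = 1/(14.1×23.4) = 0.003031 K/W
R_total = 0.2047 K/W
Q = ΔT / R_total = 25 / 0.2047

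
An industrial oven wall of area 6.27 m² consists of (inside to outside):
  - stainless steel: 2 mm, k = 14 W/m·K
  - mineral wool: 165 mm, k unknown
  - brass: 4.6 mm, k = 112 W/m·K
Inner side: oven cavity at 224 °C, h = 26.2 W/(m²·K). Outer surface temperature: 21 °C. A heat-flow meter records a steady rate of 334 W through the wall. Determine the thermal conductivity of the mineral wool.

k ≈ 0.0437 W/(m·K)

Model the wall as resistances in series:
R_inner film = 1/(h_i·A) = 1/(26.2×6.27) = 0.006087 K/W
R_stainless steel = L/(kA) = 0.002/(14×6.27) = 2.278×10^-5 K/W
R_brass = L/(kA) = 0.0046/(112×6.27) = 6.55×10^-6 K/W
Sum of known resistances R_other = 0.006117 K/W
Total R = ΔT/Q = 203/334 = 0.6078 K/W
R_mineral wool = R_total − R_other = 0.6017 K/W
k = L/(R·A) = 0.165/(0.6017×6.27)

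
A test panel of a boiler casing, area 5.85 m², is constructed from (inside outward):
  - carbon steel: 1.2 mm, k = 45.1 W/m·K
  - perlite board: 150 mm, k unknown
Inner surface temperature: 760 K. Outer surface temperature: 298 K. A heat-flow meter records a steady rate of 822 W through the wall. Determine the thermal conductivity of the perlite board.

Using the resistance-network approach (series):
R_carbon steel = L/(kA) = 0.0012/(45.1×5.85) = 4.548×10^-6 K/W
Sum of known resistances R_other = 4.548×10^-6 K/W
Total R = ΔT/Q = 462/822 = 0.562 K/W
R_perlite board = R_total − R_other = 0.562 K/W
k = L/(R·A) = 0.15/(0.562×5.85)

k ≈ 0.0456 W/(m·K)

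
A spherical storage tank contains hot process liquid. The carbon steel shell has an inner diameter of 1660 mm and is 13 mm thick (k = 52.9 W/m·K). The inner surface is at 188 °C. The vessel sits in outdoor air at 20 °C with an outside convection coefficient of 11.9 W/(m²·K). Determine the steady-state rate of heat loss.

Q ≈ 17800 W

For a spherical shell R = (1/r₁ − 1/r₂)/(4πk); film R = 1/(h·4πr²). In series:
R_carbon steel shell = (1/0.83 − 1/0.843)/(4π×52.9) = 2.795×10^-5 K/W
R_outer film = 1/(h·4πr_o²) = 1/(11.9×4π×0.843²) = 0.00941 K/W
R_total = 0.009438 K/W
Q = ΔT/R_total = 168/0.009438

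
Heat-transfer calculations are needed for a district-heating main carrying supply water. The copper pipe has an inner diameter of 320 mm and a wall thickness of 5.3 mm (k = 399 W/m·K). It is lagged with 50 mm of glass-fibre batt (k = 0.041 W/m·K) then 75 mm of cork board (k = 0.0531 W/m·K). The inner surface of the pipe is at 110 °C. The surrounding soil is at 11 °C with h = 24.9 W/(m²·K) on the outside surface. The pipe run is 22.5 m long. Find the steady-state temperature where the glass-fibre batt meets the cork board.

Cylindrical conduction, so R = ln(r₂/r₁)/(2πkL) per layer, in series:
R_copper pipe wall = ln(165.3/160)/(2π×399×22.5) = 5.777×10^-7 K/W
R_glass-fibre batt = ln(215.3/165.3)/(2π×0.041×22.5) = 0.04559 K/W
R_cork board = ln(290.3/215.3)/(2π×0.0531×22.5) = 0.03981 K/W
R_outer film = 1/(h_o·2πr_oL) = 1/(24.9×2π×0.2903×22.5) = 9.786×10^-4 K/W
R_total = 0.08639 K/W
Q = ΔT/R_total = 99/0.08639
Q = 1150 W
T_interface = T_inner − Q·ΣR(inner→interface) = 110 − 1150×0.04559

T ≈ 57.7 °C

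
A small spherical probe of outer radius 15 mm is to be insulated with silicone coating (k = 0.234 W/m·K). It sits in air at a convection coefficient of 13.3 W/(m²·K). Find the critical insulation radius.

For a sphere r_cr = 2k/h = 2×0.234/13.3
r_cr = 35.2 mm; since the bare radius (15 mm) is below r_cr, adding a thin layer of insulation will *increase* heat loss.

r_cr ≈ 35.2 mm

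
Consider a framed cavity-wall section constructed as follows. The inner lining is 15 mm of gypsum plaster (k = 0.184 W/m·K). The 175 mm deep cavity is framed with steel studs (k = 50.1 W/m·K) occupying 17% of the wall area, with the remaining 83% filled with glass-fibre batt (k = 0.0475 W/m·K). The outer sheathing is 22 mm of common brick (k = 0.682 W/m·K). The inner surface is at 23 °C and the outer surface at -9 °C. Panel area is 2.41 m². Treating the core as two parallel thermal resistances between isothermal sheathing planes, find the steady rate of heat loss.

Q ≈ 575 W

Sheathing layers in series; stud and cavity paths in parallel between them.
R_inner = 0.015/(0.184×2.41) = 0.03383 K/W
R_stud  = 0.175/(50.1×0.17×2.41) = 0.008526 K/W
R_cav   = 0.175/(0.0475×0.83×2.41) = 1.842 K/W
1/R_core = 1/R_stud + 1/R_cav → R_core = 0.008487 K/W
R_outer = 0.022/(0.682×2.41) = 0.01339 K/W
R_total = 0.0557 K/W
Q = ΔT/R_total = 32/0.0557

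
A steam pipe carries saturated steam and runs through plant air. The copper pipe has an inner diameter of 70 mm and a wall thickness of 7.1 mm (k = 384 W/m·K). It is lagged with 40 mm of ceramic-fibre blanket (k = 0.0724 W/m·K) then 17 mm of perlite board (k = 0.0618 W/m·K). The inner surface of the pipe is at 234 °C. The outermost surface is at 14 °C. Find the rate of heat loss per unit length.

q′ ≈ 113 W/m

For a radial system each layer contributes R = ln(r_out/r_in)/(2πkL); films add R = 1/(hA).
R_copper pipe wall = ln(42.1/35)/(2π×384×1) = 7.655×10^-5 K/W
R_ceramic-fibre blanket = ln(82.1/42.1)/(2π×0.0724×1) = 1.468 K/W
R_perlite board = ln(99.1/82.1)/(2π×0.0618×1) = 0.4847 K/W
R_total = 1.953 K/W
Q = ΔT/R_total = 220/1.953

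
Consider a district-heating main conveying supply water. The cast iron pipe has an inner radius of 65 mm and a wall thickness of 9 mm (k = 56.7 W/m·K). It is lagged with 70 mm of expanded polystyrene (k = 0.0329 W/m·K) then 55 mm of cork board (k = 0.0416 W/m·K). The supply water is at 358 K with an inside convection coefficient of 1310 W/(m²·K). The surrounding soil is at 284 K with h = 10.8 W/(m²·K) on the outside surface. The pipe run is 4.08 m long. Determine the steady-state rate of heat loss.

Q ≈ 66.6 W

Radial resistances (cylindrical: R_cond = ln(r_o/r_i)/(2πkL), R_conv = 1/(h·2πrL)):
R_inner film = 1/(h_i·2πr₁L) = 1/(1310×2π×0.065×4.08) = 4.581×10^-4 K/W
R_cast iron pipe wall = ln(74/65)/(2π×56.7×4.08) = 8.922×10^-5 K/W
R_expanded polystyrene = ln(144/74)/(2π×0.0329×4.08) = 0.7894 K/W
R_cork board = ln(199/144)/(2π×0.0416×4.08) = 0.3033 K/W
R_outer film = 1/(h_o·2πr_oL) = 1/(10.8×2π×0.199×4.08) = 0.01815 K/W
R_total = 1.111 K/W
Q = ΔT/R_total = 74/1.111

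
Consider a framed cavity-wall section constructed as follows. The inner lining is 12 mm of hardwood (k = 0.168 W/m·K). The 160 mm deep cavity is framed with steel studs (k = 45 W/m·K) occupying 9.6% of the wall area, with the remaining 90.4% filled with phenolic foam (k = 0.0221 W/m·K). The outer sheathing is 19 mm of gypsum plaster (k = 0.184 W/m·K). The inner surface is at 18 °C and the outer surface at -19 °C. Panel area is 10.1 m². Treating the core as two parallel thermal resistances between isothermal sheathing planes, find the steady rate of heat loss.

Q ≈ 1770 W

Sheathing layers in series; stud and cavity paths in parallel between them.
R_inner = 0.012/(0.168×10.1) = 0.007072 K/W
R_stud  = 0.16/(45×0.096×10.1) = 0.003667 K/W
R_cav   = 0.16/(0.0221×0.904×10.1) = 0.7929 K/W
1/R_core = 1/R_stud + 1/R_cav → R_core = 0.00365 K/W
R_outer = 0.019/(0.184×10.1) = 0.01022 K/W
R_total = 0.02095 K/W
Q = ΔT/R_total = 37/0.02095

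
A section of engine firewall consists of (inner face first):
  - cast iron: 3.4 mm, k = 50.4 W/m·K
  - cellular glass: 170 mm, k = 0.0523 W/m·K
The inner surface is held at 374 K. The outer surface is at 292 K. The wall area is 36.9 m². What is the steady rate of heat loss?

Q ≈ 931 W

Treating each layer as a thermal resistance in series:
R_cast iron = L/(kA) = 0.0034/(50.4×36.9) = 1.828×10^-6 K/W
R_cellular glass = L/(kA) = 0.17/(0.0523×36.9) = 0.08809 K/W
R_total = 0.08809 K/W
Q = ΔT / R_total = 82 / 0.08809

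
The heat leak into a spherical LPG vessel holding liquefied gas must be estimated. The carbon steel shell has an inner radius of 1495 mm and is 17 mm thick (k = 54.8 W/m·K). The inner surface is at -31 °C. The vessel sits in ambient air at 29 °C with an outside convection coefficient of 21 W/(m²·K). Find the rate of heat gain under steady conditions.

Each spherical layer contributes R = (1/r_i − 1/r_o)/(4πk):
R_carbon steel shell = (1/1.495 − 1/1.512)/(4π×54.8) = 1.092×10^-5 K/W
R_outer film = 1/(h·4πr_o²) = 1/(21×4π×1.512²) = 0.001658 K/W
R_total = 0.001668 K/W
Q = ΔT/R_total = 60/0.001668

Q ≈ 36000 W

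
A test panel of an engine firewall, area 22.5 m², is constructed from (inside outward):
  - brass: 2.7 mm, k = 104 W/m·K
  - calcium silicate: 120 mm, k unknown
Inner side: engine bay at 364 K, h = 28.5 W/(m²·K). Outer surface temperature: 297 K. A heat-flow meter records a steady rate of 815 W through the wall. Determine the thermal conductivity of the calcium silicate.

k ≈ 0.0661 W/(m·K)

Thermal resistances in series:
R_inner film = 1/(h_i·A) = 1/(28.5×22.5) = 0.001559 K/W
R_brass = L/(kA) = 0.0027/(104×22.5) = 1.154×10^-6 K/W
Sum of known resistances R_other = 0.001561 K/W
Total R = ΔT/Q = 67/815 = 0.08221 K/W
R_calcium silicate = R_total − R_other = 0.08065 K/W
k = L/(R·A) = 0.12/(0.08065×22.5)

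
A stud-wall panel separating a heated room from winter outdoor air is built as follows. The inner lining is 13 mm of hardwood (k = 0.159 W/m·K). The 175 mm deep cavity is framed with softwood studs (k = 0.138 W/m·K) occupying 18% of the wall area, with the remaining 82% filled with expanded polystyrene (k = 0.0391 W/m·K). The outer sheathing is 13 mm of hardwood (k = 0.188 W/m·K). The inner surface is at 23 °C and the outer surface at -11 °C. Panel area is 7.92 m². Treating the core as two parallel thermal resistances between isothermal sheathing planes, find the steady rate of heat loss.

Sheathing layers in series; stud and cavity paths in parallel between them.
R_inner = 0.013/(0.159×7.92) = 0.01032 K/W
R_stud  = 0.175/(0.138×0.18×7.92) = 0.8895 K/W
R_cav   = 0.175/(0.0391×0.82×7.92) = 0.6892 K/W
1/R_core = 1/R_stud + 1/R_cav → R_core = 0.3883 K/W
R_outer = 0.013/(0.188×7.92) = 0.008731 K/W
R_total = 0.4074 K/W
Q = ΔT/R_total = 34/0.4074

Q ≈ 83.5 W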